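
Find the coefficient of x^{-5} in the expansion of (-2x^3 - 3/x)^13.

-55269864

General term: C(13,j)·(-2x^3)^j·(-3/x)^(13-j), with x-exponent 3j − 1(13−j) = 4j − 13.
Set 4j − 13 = -5: j = 2.
C(13,2) = 78; (-2)^2 = 4; (-3)^11 = -177147.
Coefficient = 78 · 4 · (-177147) = -55269864.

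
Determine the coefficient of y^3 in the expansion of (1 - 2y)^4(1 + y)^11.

-43

Coefficient of y^3 = Σ_{j} C(4,j)·(-2)^j·C(11,3-j)·1^(3-j) for j from 0 to 3.
= 165 + (-440) + 264 + (-32) = -43.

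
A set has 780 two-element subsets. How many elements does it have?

40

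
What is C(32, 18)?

471435600

C(32,18) = C(32,14) by symmetry.
C(32,14) = (32·31·30·29·28·27·26·25·24·23·22·21·20·19) / 14! = 41098950018846720000 / 87178291200 = 471435600.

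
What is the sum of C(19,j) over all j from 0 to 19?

524288

The entries of row 19 sum to 2^19 = 524288.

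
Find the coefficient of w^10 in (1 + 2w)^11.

11264

The general term is C(11,j)·(1)^j·(2w)^(11-j); the w^10 term has j = 1.
C(11,1) = 11.
Coefficient = C(11,1) · 2^10 = 11 · 1024 = 11264.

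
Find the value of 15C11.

C(15,11) = C(15,4) by symmetry.
C(15,4) = (15·14·13·12) / 4! = 32760 / 24 = 1365.

1365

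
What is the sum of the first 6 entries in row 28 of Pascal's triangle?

122438

1 + 28 + 378 + 3276 + 20475 + 98280 = 122438.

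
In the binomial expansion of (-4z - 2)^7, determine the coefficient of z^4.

-71680

The general term is C(7,j)·(-4z)^j·(-2)^(7-j); the z^4 term has j = 4.
C(7,4) = 35.
Coefficient = C(7,4) · (-4)^4 · (-2)^3 = 35 · 256 · (-8) = -71680.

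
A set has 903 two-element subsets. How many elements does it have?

n(n−1)/2 = 903 ⇒ n(n−1) = 1806. Since 43·42 = 1806, n = 43.

43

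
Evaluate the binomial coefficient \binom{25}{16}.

2042975

C(25,16) = C(25,9) by symmetry.
C(25,9) = (25·24·23·22·21·20·19·18·17) / 9! = 741354768000 / 362880 = 2042975.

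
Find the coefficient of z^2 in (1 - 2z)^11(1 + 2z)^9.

Coefficient of z^2 = Σ_{j} C(11,j)·(-2)^j·C(9,2-j)·2^(2-j) for j from 0 to 2.
= 144 + (-396) + 220 = -32.

-32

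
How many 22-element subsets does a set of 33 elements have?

C(33,22) = C(33,11) by symmetry.
C(33,11) = (33·32·31·30·29·28·27·26·25·24·23) / 11! = 7725366544896000 / 39916800 = 193536720.

193536720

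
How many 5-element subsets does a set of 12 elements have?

C(12,5) = (12·11·10·9·8) / 5! = 95040 / 120 = 792.

792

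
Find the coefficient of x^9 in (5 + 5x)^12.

The general term is C(12,j)·(5)^j·(5x)^(12-j); the x^9 term has j = 3.
C(12,3) = 220.
Coefficient = C(12,3) · 5^3 · 5^9 = 220 · 125 · 1953125 = 53710937500.

53710937500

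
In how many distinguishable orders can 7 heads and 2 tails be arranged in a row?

Choose positions for the heads: C(9,7) = 36.

36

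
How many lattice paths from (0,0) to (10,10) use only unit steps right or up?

Each path is a sequence of 20 steps with 10 rights: C(20,10) = 184756.

184756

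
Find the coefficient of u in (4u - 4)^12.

-201326592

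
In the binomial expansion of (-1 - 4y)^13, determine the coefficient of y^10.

-299892736

The general term is C(13,j)·(-1)^j·(-4y)^(13-j); the y^10 term has j = 3.
C(13,3) = 286.
Coefficient = C(13,3) · (-1)^3 · (-4)^10 = 286 · (-1) · 1048576 = -299892736.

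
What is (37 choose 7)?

10295472

C(37,7) = (37·36·35·34·33·32·31) / 7! = 51889178880 / 5040 = 10295472.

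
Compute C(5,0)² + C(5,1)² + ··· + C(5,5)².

252

By Vandermonde's identity, Σ C(5,i)² = C(10,5) = 252.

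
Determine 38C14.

9669554100

C(38,14) = (38·37·36·35·34·33·32·31·30·29·28·27·26·25) / 14! = 842975203103953920000 / 87178291200 = 9669554100.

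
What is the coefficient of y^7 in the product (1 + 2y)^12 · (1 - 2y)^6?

18432

Coefficient of y^7 = Σ_{j} C(12,j)·2^j·C(6,7-j)·(-2)^(7-j) for j from 1 to 7.
= 1536 + (-50688) + 422400 + (-1267200) + 1520640 + (-709632) + 101376 = 18432.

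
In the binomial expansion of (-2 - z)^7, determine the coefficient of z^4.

-280

The general term is C(7,j)·(-2)^j·(-z)^(7-j); the z^4 term has j = 3.
C(7,3) = 35.
Coefficient = C(7,3) · (-2)^3 = 35 · (-8) = -280.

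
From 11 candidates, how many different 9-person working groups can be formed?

This is C(11,9) = 55.

55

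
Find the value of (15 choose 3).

455

C(15,3) = (15·14·13) / 3! = 2730 / 6 = 455.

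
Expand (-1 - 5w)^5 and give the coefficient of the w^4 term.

-3125

The general term is C(5,j)·(-1)^j·(-5w)^(5-j); the w^4 term has j = 1.
C(5,1) = 5.
Coefficient = C(5,1) · (-1)^1 · (-5)^4 = 5 · (-1) · 625 = -3125.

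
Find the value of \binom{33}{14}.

818809200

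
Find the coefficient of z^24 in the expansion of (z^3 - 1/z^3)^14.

General term: C(14,j)·(z^3)^j·(-1/z^3)^(14-j), with z-exponent 3j − 3(14−j) = 6j − 42.
Set 6j − 42 = 24: j = 11.
C(14,11) = 364; 1^11 = 1; (-1)^3 = -1.
Coefficient = 364 · 1 · (-1) = -364.

-364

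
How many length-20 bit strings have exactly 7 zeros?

77520

Choose the 7 positions: C(20,7) = 77520.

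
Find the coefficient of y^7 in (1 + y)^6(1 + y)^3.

36

(1 + y)^6(1 + y)^3 = (1 + y)^9, so the coefficient of y^7 is C(9,7)·1^7 = 36·1 = 36.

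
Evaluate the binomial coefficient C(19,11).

75582

C(19,11) = C(19,8) by symmetry.
C(19,8) = (19·18·17·16·15·14·13·12) / 8! = 3047466240 / 40320 = 75582.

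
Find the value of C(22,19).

1540

C(22,19) = C(22,3) by symmetry.
C(22,3) = (22·21·20) / 3! = 9240 / 6 = 1540.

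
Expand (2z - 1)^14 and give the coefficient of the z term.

The general term is C(14,j)·(2z)^j·(-1)^(14-j); the z^1 term has j = 1.
C(14,1) = 14.
Coefficient = C(14,1) · 2^1 · (-1)^13 = 14 · 2 · (-1) = -28.

-28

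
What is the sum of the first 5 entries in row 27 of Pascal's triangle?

20854

1 + 27 + 351 + 2925 + 17550 = 20854.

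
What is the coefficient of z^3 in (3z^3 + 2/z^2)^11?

7185024

General term: C(11,j)·(3z^3)^j·(2/z^2)^(11-j), with z-exponent 3j − 2(11−j) = 5j − 22.
Set 5j − 22 = 3: j = 5.
C(11,5) = 462; 3^5 = 243; 2^6 = 64.
Coefficient = 462 · 243 · 64 = 7185024.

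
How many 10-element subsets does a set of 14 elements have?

1001

C(14,10) = C(14,4) by symmetry.
C(14,4) = (14·13·12·11) / 4! = 24024 / 24 = 1001.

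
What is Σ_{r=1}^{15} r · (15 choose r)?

245760

Since r·C(15,r) = 15·C(14,r−1), the sum is 15·2^14 = 15·16384 = 245760.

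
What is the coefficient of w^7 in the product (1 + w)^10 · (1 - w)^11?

120

Coefficient of w^7 = Σ_{j} C(10,j)·1^j·C(11,7-j)·(-1)^(7-j) for j from 0 to 7.
= (-330) + 4620 + (-20790) + 39600 + (-34650) + 13860 + (-2310) + 120 = 120.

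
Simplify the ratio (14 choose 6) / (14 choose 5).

3/2

C(n,k+1)/C(n,k) = (n−k)/(k+1) = (14−5)/(5+1) = 9/6 = 3/2.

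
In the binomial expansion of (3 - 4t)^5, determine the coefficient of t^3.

-5760

The general term is C(5,j)·(3)^j·(-4t)^(5-j); the t^3 term has j = 2.
C(5,2) = 10.
Coefficient = C(5,2) · 3^2 · (-4)^3 = 10 · 9 · (-64) = -5760.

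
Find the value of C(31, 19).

141120525

C(31,19) = C(31,12) by symmetry.
C(31,12) = (31·30·29·28·27·26·25·24·23·22·21·20) / 12! = 67596957267840000 / 479001600 = 141120525.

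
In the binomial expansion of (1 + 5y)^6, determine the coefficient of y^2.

The general term is C(6,j)·(1)^j·(5y)^(6-j); the y^2 term has j = 4.
C(6,4) = 15.
Coefficient = C(6,4) · 5^2 = 15 · 25 = 375.

375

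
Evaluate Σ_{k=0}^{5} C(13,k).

2380

1 + 13 + 78 + 286 + 715 + 1287 = 2380.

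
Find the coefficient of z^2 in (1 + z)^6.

The general term is C(6,j)·(1)^j·(z)^(6-j); the z^2 term has j = 4.
C(6,4) = 15.
Coefficient = C(6,4) = 15.

15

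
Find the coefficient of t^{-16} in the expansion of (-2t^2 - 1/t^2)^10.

20

General term: C(10,j)·(-2t^2)^j·(-1/t^2)^(10-j), with t-exponent 2j − 2(10−j) = 4j − 20.
Set 4j − 20 = -16: j = 1.
C(10,1) = 10; (-2)^1 = -2; (-1)^9 = -1.
Coefficient = 10 · (-2) · (-1) = 20.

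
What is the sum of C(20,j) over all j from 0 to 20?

Setting x = 1 in (1+x)^20 gives Σ C(20,j) = 2^20 = 1048576.

1048576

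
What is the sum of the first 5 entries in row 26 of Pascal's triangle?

1 + 26 + 325 + 2600 + 14950 = 17902.

17902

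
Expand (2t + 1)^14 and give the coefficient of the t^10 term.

1025024

The general term is C(14,j)·(2t)^j·(1)^(14-j); the t^10 term has j = 10.
C(14,10) = 1001.
Coefficient = C(14,10) · 2^10 = 1001 · 1024 = 1025024.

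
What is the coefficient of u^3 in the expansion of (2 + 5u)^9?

The general term is C(9,j)·(2)^j·(5u)^(9-j); the u^3 term has j = 6.
C(9,6) = 84.
Coefficient = C(9,6) · 2^6 · 5^3 = 84 · 64 · 125 = 672000.

672000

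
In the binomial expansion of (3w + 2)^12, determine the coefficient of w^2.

608256

The general term is C(12,j)·(3w)^j·(2)^(12-j); the w^2 term has j = 2.
C(12,2) = 66.
Coefficient = C(12,2) · 3^2 · 2^10 = 66 · 9 · 1024 = 608256.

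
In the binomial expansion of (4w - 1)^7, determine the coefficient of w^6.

The general term is C(7,j)·(4w)^j·(-1)^(7-j); the w^6 term has j = 6.
C(7,6) = 7.
Coefficient = C(7,6) · 4^6 · (-1)^1 = 7 · 4096 · (-1) = -28672.

-28672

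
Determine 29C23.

C(29,23) = C(29,6) by symmetry.
C(29,6) = (29·28·27·26·25·24) / 6! = 342014400 / 720 = 475020.

475020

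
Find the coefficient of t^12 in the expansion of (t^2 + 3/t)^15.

General term: C(15,j)·(t^2)^j·(3/t)^(15-j), with t-exponent 2j − 1(15−j) = 3j − 15.
Set 3j − 15 = 12: j = 9.
C(15,9) = 5005; 1^9 = 1; 3^6 = 729.
Coefficient = 5005 · 1 · 729 = 3648645.

3648645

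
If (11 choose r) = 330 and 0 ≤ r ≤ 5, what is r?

C(11,r) increases on 0 ≤ r ≤ 5. C(11,3) = 165 and C(11,4) = 330, so r = 4.

4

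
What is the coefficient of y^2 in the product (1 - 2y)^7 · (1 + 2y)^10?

-16

Coefficient of y^2 = Σ_{j} C(7,j)·(-2)^j·C(10,2-j)·2^(2-j) for j from 0 to 2.
= 180 + (-280) + 84 = -16.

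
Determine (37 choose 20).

15905368710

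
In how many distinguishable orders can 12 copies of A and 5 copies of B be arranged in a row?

6188

Choose positions for the A's: C(17,12) = 6188.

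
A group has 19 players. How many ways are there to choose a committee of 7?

This is C(19,7) = 50388.

50388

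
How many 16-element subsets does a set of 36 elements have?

7307872110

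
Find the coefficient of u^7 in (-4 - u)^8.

The general term is C(8,j)·(-4)^j·(-u)^(8-j); the u^7 term has j = 1.
C(8,1) = 8.
Coefficient = C(8,1) · (-4)^1 · (-1)^7 = 8 · (-4) · (-1) = 32.

32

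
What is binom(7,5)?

21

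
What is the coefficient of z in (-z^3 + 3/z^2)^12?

General term: C(12,j)·(-z^3)^j·(3/z^2)^(12-j), with z-exponent 3j − 2(12−j) = 5j − 24.
Set 5j − 24 = 1: j = 5.
C(12,5) = 792; (-1)^5 = -1; 3^7 = 2187.
Coefficient = 792 · (-1) · 2187 = -1732104.

-1732104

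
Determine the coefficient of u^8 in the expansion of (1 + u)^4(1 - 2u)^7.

Coefficient of u^8 = Σ_{j} C(4,j)·1^j·C(7,8-j)·(-2)^(8-j) for j from 1 to 4.
= (-512) + 2688 + (-2688) + 560 = 48.

48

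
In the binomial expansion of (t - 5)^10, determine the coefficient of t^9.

-50

The general term is C(10,j)·(t)^j·(-5)^(10-j); the t^9 term has j = 9.
C(10,9) = 10.
Coefficient = C(10,9) · (-5)^1 = 10 · (-5) = -50.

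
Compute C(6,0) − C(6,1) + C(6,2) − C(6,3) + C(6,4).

5

The partial alternating sum Σ_{k=0}^{4} (−1)^k C(6,k) = (−1)^4 C(5,4) = 5.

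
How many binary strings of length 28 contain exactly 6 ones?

376740

Choose the 6 positions: C(28,6) = 376740.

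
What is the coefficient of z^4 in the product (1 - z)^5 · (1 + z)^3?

Coefficient of z^4 = Σ_{j} C(5,j)·(-1)^j·C(3,4-j)·1^(4-j) for j from 1 to 4.
= (-5) + 30 + (-30) + 5 = 0.

0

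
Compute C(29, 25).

23751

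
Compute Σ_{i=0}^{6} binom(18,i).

1 + 18 + 153 + 816 + 3060 + 8568 + 18564 = 31180.

31180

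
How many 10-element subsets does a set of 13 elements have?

286

C(13,10) = C(13,3) by symmetry.
C(13,3) = (13·12·11) / 3! = 1716 / 6 = 286.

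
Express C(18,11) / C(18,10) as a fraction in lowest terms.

8/11

C(n,k+1)/C(n,k) = (n−k)/(k+1) = (18−10)/(10+1) = 8/11.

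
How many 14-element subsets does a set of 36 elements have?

C(36,14) = (36·35·34·33·32·31·30·29·28·27·26·25·24·23) / 14! = 330954702783344640000 / 87178291200 = 3796297200.

3796297200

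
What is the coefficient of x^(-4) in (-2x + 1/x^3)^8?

-1792

General term: C(8,j)·(-2x)^j·(1/x^3)^(8-j), with x-exponent 1j − 3(8−j) = 4j − 24.
Set 4j − 24 = -4: j = 5.
C(8,5) = 56; (-2)^5 = -32; 1^3 = 1.
Coefficient = 56 · (-32) · 1 = -1792.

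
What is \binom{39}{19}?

68923264410

C(39,19) = (39·38·37·36·35·34·33·32·31·30·29·28·27·26·25·24·23·22·21) / 19! = 8384177419658927035269120000 / 121645100408832000 = 68923264410.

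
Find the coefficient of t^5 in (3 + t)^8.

1512

The general term is C(8,j)·(3)^j·(t)^(8-j); the t^5 term has j = 3.
C(8,3) = 56.
Coefficient = C(8,3) · 3^3 = 56 · 27 = 1512.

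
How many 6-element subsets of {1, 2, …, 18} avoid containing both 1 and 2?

16744

All 6-subsets: C(18,6) = 18564. Those containing both fixed elements: C(16,4) = 1820.
18564 − 1820 = 16744.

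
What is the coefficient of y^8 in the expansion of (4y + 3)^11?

291962880

The general term is C(11,j)·(4y)^j·(3)^(11-j); the y^8 term has j = 8.
C(11,8) = 165.
Coefficient = C(11,8) · 4^8 · 3^3 = 165 · 65536 · 27 = 291962880.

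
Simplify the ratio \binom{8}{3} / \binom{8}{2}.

C(n,k+1)/C(n,k) = (n−k)/(k+1) = (8−2)/(2+1) = 6/3 = 2.

2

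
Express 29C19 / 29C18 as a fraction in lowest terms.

C(n,k+1)/C(n,k) = (n−k)/(k+1) = (29−18)/(18+1) = 11/19.

11/19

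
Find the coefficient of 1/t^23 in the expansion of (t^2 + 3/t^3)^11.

General term: C(11,j)·(t^2)^j·(3/t^3)^(11-j), with t-exponent 2j − 3(11−j) = 5j − 33.
Set 5j − 33 = -23: j = 2.
C(11,2) = 55; 1^2 = 1; 3^9 = 19683.
Coefficient = 55 · 1 · 19683 = 1082565.

1082565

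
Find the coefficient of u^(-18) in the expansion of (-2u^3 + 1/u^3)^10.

180

General term: C(10,j)·(-2u^3)^j·(1/u^3)^(10-j), with u-exponent 3j − 3(10−j) = 6j − 30.
Set 6j − 30 = -18: j = 2.
C(10,2) = 45; (-2)^2 = 4; 1^8 = 1.
Coefficient = 45 · 4 · 1 = 180.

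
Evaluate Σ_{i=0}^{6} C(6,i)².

924

Σ C(6,i)² is the coefficient of x^6 in (1+x)^6(1+x)^6 = (1+x)^12, i.e. C(12,6) = 924.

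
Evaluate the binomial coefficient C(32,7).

3365856

C(32,7) = (32·31·30·29·28·27·26) / 7! = 16963914240 / 5040 = 3365856.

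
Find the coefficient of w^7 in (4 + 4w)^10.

125829120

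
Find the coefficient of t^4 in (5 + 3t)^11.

The general term is C(11,j)·(5)^j·(3t)^(11-j); the t^4 term has j = 7.
C(11,7) = 330.
Coefficient = C(11,7) · 5^7 · 3^4 = 330 · 78125 · 81 = 2088281250.

2088281250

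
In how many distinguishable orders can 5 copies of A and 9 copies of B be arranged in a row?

Choose positions for the A's: C(14,5) = 2002.

2002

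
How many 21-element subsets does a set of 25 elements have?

C(25,21) = C(25,4) by symmetry.
C(25,4) = (25·24·23·22) / 4! = 303600 / 24 = 12650.

12650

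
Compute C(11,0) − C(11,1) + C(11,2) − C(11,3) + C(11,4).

The partial alternating sum Σ_{k=0}^{4} (−1)^k C(11,k) = (−1)^4 C(10,4) = 210.

210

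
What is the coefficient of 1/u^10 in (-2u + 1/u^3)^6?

General term: C(6,j)·(-2u)^j·(1/u^3)^(6-j), with u-exponent 1j − 3(6−j) = 4j − 18.
Set 4j − 18 = -10: j = 2.
C(6,2) = 15; (-2)^2 = 4; 1^4 = 1.
Coefficient = 15 · 4 · 1 = 60.

60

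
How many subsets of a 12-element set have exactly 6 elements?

Choose the 6 positions: C(12,6) = 924.

924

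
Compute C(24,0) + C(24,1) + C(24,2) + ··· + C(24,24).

16777216

The entries of row 24 sum to 2^24 = 16777216.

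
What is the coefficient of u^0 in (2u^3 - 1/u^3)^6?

-160

General term: C(6,j)·(2u^3)^j·(-1/u^3)^(6-j), with u-exponent 3j − 3(6−j) = 6j − 18.
Set 6j − 18 = 0: j = 3.
C(6,3) = 20; 2^3 = 8; (-1)^3 = -1.
Coefficient = 20 · 8 · (-1) = -160.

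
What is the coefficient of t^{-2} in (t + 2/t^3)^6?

60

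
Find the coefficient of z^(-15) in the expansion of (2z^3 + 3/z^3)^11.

General term: C(11,j)·(2z^3)^j·(3/z^3)^(11-j), with z-exponent 3j − 3(11−j) = 6j − 33.
Set 6j − 33 = -15: j = 3.
C(11,3) = 165; 2^3 = 8; 3^8 = 6561.
Coefficient = 165 · 8 · 6561 = 8660520.

8660520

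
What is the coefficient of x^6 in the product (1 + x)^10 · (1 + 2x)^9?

252042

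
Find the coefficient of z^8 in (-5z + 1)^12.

193359375

The general term is C(12,j)·(-5z)^j·(1)^(12-j); the z^8 term has j = 8.
C(12,8) = 495.
Coefficient = C(12,8) · (-5)^8 = 495 · 390625 = 193359375.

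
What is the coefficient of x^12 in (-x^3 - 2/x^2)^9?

-672

General term: C(9,j)·(-x^3)^j·(-2/x^2)^(9-j), with x-exponent 3j − 2(9−j) = 5j − 18.
Set 5j − 18 = 12: j = 6.
C(9,6) = 84; (-1)^6 = 1; (-2)^3 = -8.
Coefficient = 84 · 1 · (-8) = -672.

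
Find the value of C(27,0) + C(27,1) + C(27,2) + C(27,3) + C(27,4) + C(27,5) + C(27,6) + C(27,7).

1285624

1 + 27 + 351 + 2925 + 17550 + 80730 + 296010 + 888030 = 1285624.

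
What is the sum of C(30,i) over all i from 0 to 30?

Setting x = 1 in (1+x)^30 gives Σ C(30,i) = 2^30 = 1073741824.

1073741824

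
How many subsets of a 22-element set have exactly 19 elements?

Choose the 19 positions: C(22,19) = 1540.

1540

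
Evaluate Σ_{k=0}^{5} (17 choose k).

1 + 17 + 136 + 680 + 2380 + 6188 = 9402.

9402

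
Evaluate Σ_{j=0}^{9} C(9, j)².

48620

Σ C(9,j)² is the coefficient of x^9 in (1+x)^9(1+x)^9 = (1+x)^18, i.e. C(18,9) = 48620.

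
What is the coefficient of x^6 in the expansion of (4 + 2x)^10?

The general term is C(10,j)·(4)^j·(2x)^(10-j); the x^6 term has j = 4.
C(10,4) = 210.
Coefficient = C(10,4) · 4^4 · 2^6 = 210 · 256 · 64 = 3440640.

3440640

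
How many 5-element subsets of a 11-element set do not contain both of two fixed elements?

378

All 5-subsets: C(11,5) = 462. Those containing both fixed elements: C(9,3) = 84.
462 − 84 = 378.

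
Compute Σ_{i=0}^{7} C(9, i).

502

1 + 9 + 36 + 84 + 126 + 126 + 84 + 36 = 502.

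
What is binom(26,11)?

7726160

C(26,11) = (26·25·24·23·22·21·20·19·18·17·16) / 11! = 308403583488000 / 39916800 = 7726160.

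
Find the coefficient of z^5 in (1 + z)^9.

126

The general term is C(9,j)·(1)^j·(z)^(9-j); the z^5 term has j = 4.
C(9,4) = 126.
Coefficient = C(9,4) = 126.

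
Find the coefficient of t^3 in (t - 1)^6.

The general term is C(6,j)·(t)^j·(-1)^(6-j); the t^3 term has j = 3.
C(6,3) = 20.
Coefficient = C(6,3) · (-1)^3 = 20 · (-1) = -20.

-20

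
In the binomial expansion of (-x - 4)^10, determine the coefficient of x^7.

The general term is C(10,j)·(-x)^j·(-4)^(10-j); the x^7 term has j = 7.
C(10,7) = 120.
Coefficient = C(10,7) · (-1)^7 · (-4)^3 = 120 · (-1) · (-64) = 7680.

7680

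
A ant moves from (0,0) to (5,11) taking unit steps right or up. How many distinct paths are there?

4368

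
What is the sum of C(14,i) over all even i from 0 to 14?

Even-i terms of row 14 sum to 2^13 = 8192.

8192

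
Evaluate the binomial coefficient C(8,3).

56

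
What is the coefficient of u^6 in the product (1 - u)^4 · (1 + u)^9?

36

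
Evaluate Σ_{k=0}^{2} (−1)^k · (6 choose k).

The partial alternating sum Σ_{k=0}^{2} (−1)^k C(6,k) = (−1)^2 C(5,2) = 10.

10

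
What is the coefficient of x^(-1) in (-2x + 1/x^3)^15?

-2795520

General term: C(15,j)·(-2x)^j·(1/x^3)^(15-j), with x-exponent 1j − 3(15−j) = 4j − 45.
Set 4j − 45 = -1: j = 11.
C(15,11) = 1365; (-2)^11 = -2048; 1^4 = 1.
Coefficient = 1365 · (-2048) · 1 = -2795520.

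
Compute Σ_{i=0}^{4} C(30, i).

31931

1 + 30 + 435 + 4060 + 27405 = 31931.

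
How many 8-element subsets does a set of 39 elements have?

C(39,8) = (39·38·37·36·35·34·33·32) / 8! = 2480637519360 / 40320 = 61523748.

61523748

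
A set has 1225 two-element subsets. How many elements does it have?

n(n−1)/2 = 1225 ⇒ n(n−1) = 2450. Since 50·49 = 2450, n = 50.

50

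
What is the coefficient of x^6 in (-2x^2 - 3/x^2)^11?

-3421440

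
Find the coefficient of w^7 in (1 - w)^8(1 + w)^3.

Coefficient of w^7 = Σ_{j} C(8,j)·(-1)^j·C(3,7-j)·1^(7-j) for j from 4 to 7.
= 70 + (-168) + 84 + (-8) = -22.

-22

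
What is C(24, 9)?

1307504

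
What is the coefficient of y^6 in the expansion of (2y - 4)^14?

The general term is C(14,j)·(2y)^j·(-4)^(14-j); the y^6 term has j = 6.
C(14,6) = 3003.
Coefficient = C(14,6) · 2^6 · (-4)^8 = 3003 · 64 · 65536 = 12595494912.

12595494912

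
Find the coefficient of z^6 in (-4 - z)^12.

3784704

The general term is C(12,j)·(-4)^j·(-z)^(12-j); the z^6 term has j = 6.
C(12,6) = 924.
Coefficient = C(12,6) · (-4)^6 = 924 · 4096 = 3784704.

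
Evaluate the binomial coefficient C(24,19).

42504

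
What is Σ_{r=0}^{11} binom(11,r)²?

Σ C(11,r)² is the coefficient of x^11 in (1+x)^11(1+x)^11 = (1+x)^22, i.e. C(22,11) = 705432.

705432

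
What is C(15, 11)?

1365

C(15,11) = C(15,4) by symmetry.
C(15,4) = (15·14·13·12) / 4! = 32760 / 24 = 1365.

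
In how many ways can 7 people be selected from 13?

1716

This is C(13,7) = 1716.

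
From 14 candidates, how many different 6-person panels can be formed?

3003

This is C(14,6) = 3003.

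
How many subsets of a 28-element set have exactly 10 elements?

13123110

Choose the 10 positions: C(28,10) = 13123110.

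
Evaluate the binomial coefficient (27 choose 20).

888030

C(27,20) = C(27,7) by symmetry.
C(27,7) = (27·26·25·24·23·22·21) / 7! = 4475671200 / 5040 = 888030.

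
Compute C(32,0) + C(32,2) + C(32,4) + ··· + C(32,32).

Half of (1+1)^32 + (1−1)^32 gives the even-index sum: 2^31 = 2147483648.

2147483648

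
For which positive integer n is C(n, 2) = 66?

12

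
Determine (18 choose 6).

18564

C(18,6) = (18·17·16·15·14·13) / 6! = 13366080 / 720 = 18564.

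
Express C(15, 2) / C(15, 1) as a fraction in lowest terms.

7

C(n,k+1)/C(n,k) = (n−k)/(k+1) = (15−1)/(1+1) = 14/2 = 7.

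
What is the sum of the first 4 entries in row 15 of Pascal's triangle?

576

1 + 15 + 105 + 455 = 576.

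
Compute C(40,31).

273438880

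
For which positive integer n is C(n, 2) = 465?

n(n−1)/2 = 465 ⇒ n(n−1) = 930. Since 31·30 = 930, n = 31.

31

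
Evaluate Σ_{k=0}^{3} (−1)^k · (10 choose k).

The partial alternating sum Σ_{k=0}^{3} (−1)^k C(10,k) = (−1)^3 C(9,3) = -84.

-84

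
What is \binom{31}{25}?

C(31,25) = C(31,6) by symmetry.
C(31,6) = (31·30·29·28·27·26) / 6! = 530122320 / 720 = 736281.

736281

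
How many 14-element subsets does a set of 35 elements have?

2319959400

C(35,14) = (35·34·33·32·31·30·29·28·27·26·25·24·23·22) / 14! = 202250096145377280000 / 87178291200 = 2319959400.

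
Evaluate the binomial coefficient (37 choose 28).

124403620

C(37,28) = C(37,9) by symmetry.
C(37,9) = (37·36·35·34·33·32·31·30·29) / 9! = 45143585625600 / 362880 = 124403620.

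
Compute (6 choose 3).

20

C(6,3) = (6·5·4) / 3! = 120 / 6 = 20.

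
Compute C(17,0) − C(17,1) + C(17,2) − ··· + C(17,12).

1820

The partial alternating sum Σ_{k=0}^{12} (−1)^k C(17,k) = (−1)^12 C(16,12) = 1820.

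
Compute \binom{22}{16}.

74613

C(22,16) = C(22,6) by symmetry.
C(22,6) = (22·21·20·19·18·17) / 6! = 53721360 / 720 = 74613.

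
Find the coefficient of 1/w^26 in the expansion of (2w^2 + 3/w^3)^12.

15588936

General term: C(12,j)·(2w^2)^j·(3/w^3)^(12-j), with w-exponent 2j − 3(12−j) = 5j − 36.
Set 5j − 36 = -26: j = 2.
C(12,2) = 66; 2^2 = 4; 3^10 = 59049.
Coefficient = 66 · 4 · 59049 = 15588936.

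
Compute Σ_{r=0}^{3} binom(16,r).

697

1 + 16 + 120 + 560 = 697.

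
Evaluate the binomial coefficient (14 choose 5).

C(14,5) = (14·13·12·11·10) / 5! = 240240 / 120 = 2002.

2002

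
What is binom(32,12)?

C(32,12) = (32·31·30·29·28·27·26·25·24·23·22·21) / 12! = 108155131628544000 / 479001600 = 225792840.

225792840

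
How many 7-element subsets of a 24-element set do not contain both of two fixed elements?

319770

All 7-subsets: C(24,7) = 346104. Those containing both fixed elements: C(22,5) = 26334.
346104 − 26334 = 319770.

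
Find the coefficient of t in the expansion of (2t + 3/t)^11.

General term: C(11,j)·(2t)^j·(3/t)^(11-j), with t-exponent 1j − 1(11−j) = 2j − 11.
Set 2j − 11 = 1: j = 6.
C(11,6) = 462; 2^6 = 64; 3^5 = 243.
Coefficient = 462 · 64 · 243 = 7185024.

7185024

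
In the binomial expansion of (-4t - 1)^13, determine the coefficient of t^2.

-1248

The general term is C(13,j)·(-4t)^j·(-1)^(13-j); the t^2 term has j = 2.
C(13,2) = 78.
Coefficient = C(13,2) · (-4)^2 · (-1)^11 = 78 · 16 · (-1) = -1248.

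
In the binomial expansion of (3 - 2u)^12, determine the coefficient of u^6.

The general term is C(12,j)·(3)^j·(-2u)^(12-j); the u^6 term has j = 6.
C(12,6) = 924.
Coefficient = C(12,6) · 3^6 · (-2)^6 = 924 · 729 · 64 = 43110144.

43110144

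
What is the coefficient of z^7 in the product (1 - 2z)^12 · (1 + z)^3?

Coefficient of z^7 = Σ_{j} C(12,j)·(-2)^j·C(3,7-j)·1^(7-j) for j from 4 to 7.
= 7920 + (-76032) + 177408 + (-101376) = 7920.

7920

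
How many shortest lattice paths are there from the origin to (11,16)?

13037895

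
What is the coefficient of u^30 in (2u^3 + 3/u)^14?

General term: C(14,j)·(2u^3)^j·(3/u)^(14-j), with u-exponent 3j − 1(14−j) = 4j − 14.
Set 4j − 14 = 30: j = 11.
C(14,11) = 364; 2^11 = 2048; 3^3 = 27.
Coefficient = 364 · 2048 · 27 = 20127744.

20127744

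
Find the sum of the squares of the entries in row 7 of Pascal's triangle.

3432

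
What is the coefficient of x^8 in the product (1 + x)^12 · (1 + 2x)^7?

767103

Coefficient of x^8 = Σ_{j} C(12,j)·1^j·C(7,8-j)·2^(8-j) for j from 1 to 8.
= 1536 + 29568 + 147840 + 277200 + 221760 + 77616 + 11088 + 495 = 767103.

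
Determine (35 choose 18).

4537567650

C(35,18) = C(35,17) by symmetry.
C(35,17) = (35·34·33·32·31·30·29·28·27·26·25·24·23·22·21·20·19) / 17! = 1613955767240110694400000 / 355687428096000 = 4537567650.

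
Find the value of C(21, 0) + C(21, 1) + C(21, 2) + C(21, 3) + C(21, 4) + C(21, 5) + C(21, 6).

82160

1 + 21 + 210 + 1330 + 5985 + 20349 + 54264 = 82160.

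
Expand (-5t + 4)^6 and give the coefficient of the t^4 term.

150000

The general term is C(6,j)·(-5t)^j·(4)^(6-j); the t^4 term has j = 4.
C(6,4) = 15.
Coefficient = C(6,4) · (-5)^4 · 4^2 = 15 · 625 · 16 = 150000.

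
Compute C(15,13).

105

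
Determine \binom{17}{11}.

12376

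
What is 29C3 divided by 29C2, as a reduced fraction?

9

C(n,k+1)/C(n,k) = (n−k)/(k+1) = (29−2)/(2+1) = 27/3 = 9.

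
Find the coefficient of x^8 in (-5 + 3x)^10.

7381125

The general term is C(10,j)·(-5)^j·(3x)^(10-j); the x^8 term has j = 2.
C(10,2) = 45.
Coefficient = C(10,2) · (-5)^2 · 3^8 = 45 · 25 · 6561 = 7381125.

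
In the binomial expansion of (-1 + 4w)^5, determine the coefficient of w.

20

The general term is C(5,j)·(-1)^j·(4w)^(5-j); the w^1 term has j = 4.
C(5,4) = 5.
Coefficient = C(5,4) · 4^1 = 5 · 4 = 20.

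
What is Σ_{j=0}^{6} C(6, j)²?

924

By Vandermonde's identity, Σ C(6,j)² = C(12,6) = 924.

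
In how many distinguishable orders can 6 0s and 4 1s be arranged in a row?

Choose positions for the 0s: C(10,6) = 210.

210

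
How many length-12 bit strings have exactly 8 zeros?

Choose the 8 positions: C(12,8) = 495.

495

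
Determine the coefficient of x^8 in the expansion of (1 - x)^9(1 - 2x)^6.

74313

Coefficient of x^8 = Σ_{j} C(9,j)·(-1)^j·C(6,8-j)·(-2)^(8-j) for j from 2 to 8.
= 2304 + 16128 + 30240 + 20160 + 5040 + 432 + 9 = 74313.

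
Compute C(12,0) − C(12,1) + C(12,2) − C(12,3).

-165

The partial alternating sum Σ_{k=0}^{3} (−1)^k C(12,k) = (−1)^3 C(11,3) = -165.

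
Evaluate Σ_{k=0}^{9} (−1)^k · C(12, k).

The partial alternating sum Σ_{k=0}^{9} (−1)^k C(12,k) = (−1)^9 C(11,9) = -55.

-55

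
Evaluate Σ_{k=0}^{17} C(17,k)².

2333606220

Σ C(17,k)² is the coefficient of x^17 in (1+x)^17(1+x)^17 = (1+x)^34, i.e. C(34,17) = 2333606220.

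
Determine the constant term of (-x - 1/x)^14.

3432

General term: C(14,j)·(-x)^j·(-1/x)^(14-j), with x-exponent 1j − 1(14−j) = 2j − 14.
Set 2j − 14 = 0: j = 7.
C(14,7) = 3432; (-1)^7 = -1; (-1)^7 = -1.
Coefficient = 3432 · (-1) · (-1) = 3432.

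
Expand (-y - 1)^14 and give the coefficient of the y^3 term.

364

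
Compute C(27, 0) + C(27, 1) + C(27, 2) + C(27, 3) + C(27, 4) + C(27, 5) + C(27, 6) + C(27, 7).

1285624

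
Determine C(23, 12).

1352078

C(23,12) = C(23,11) by symmetry.
C(23,11) = (23·22·21·20·19·18·17·16·15·14·13) / 11! = 53970627110400 / 39916800 = 1352078.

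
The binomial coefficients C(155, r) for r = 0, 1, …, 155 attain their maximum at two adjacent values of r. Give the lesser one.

77

For odd n = 155, C(155,r) peaks at r = (n−1)/2 and (n+1)/2; the lesser is 77.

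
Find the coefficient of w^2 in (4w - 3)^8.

326592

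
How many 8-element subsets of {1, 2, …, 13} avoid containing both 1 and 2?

825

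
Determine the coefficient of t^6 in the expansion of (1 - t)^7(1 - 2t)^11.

298305

Coefficient of t^6 = Σ_{j} C(7,j)·(-1)^j·C(11,6-j)·(-2)^(6-j) for j from 0 to 6.
= 29568 + 103488 + 110880 + 46200 + 7700 + 462 + 7 = 298305.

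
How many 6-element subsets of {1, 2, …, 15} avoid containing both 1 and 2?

4290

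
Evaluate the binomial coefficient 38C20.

33578000610

C(38,20) = C(38,18) by symmetry.
C(38,18) = (38·37·36·35·34·33·32·31·30·29·28·27·26·25·24·23·22·21) / 18! = 214978908196382744494080000 / 6402373705728000 = 33578000610.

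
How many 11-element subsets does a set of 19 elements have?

75582

C(19,11) = C(19,8) by symmetry.
C(19,8) = (19·18·17·16·15·14·13·12) / 8! = 3047466240 / 40320 = 75582.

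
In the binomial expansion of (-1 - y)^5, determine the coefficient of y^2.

-10

The general term is C(5,j)·(-1)^j·(-y)^(5-j); the y^2 term has j = 3.
C(5,3) = 10.
Coefficient = C(5,3) · (-1)^3 = 10 · (-1) = -10.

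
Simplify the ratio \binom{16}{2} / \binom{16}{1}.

C(n,k+1)/C(n,k) = (n−k)/(k+1) = (16−1)/(1+1) = 15/2.

15/2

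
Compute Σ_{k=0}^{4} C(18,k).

4048

1 + 18 + 153 + 816 + 3060 = 4048.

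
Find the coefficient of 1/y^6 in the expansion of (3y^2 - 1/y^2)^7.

-189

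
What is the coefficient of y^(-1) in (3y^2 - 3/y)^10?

-7085880

General term: C(10,j)·(3y^2)^j·(-3/y)^(10-j), with y-exponent 2j − 1(10−j) = 3j − 10.
Set 3j − 10 = -1: j = 3.
C(10,3) = 120; 3^3 = 27; (-3)^7 = -2187.
Coefficient = 120 · 27 · (-2187) = -7085880.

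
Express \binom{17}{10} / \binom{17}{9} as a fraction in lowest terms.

C(n,k+1)/C(n,k) = (n−k)/(k+1) = (17−9)/(9+1) = 8/10 = 4/5.

4/5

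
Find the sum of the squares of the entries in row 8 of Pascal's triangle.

By Vandermonde's identity, Σ C(8,j)² = C(16,8) = 12870.

12870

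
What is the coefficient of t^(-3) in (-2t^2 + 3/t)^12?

-34642080

General term: C(12,j)·(-2t^2)^j·(3/t)^(12-j), with t-exponent 2j − 1(12−j) = 3j − 12.
Set 3j − 12 = -3: j = 3.
C(12,3) = 220; (-2)^3 = -8; 3^9 = 19683.
Coefficient = 220 · (-8) · 19683 = -34642080.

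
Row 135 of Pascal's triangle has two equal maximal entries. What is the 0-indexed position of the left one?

67

For odd n = 135, C(135,r) peaks at r = (n−1)/2 and (n+1)/2; the lower is 67.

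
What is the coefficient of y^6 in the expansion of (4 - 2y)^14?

12595494912

The general term is C(14,j)·(4)^j·(-2y)^(14-j); the y^6 term has j = 8.
C(14,8) = 3003.
Coefficient = C(14,8) · 4^8 · (-2)^6 = 3003 · 65536 · 64 = 12595494912.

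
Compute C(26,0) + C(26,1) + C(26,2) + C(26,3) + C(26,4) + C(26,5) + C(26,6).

1 + 26 + 325 + 2600 + 14950 + 65780 + 230230 = 313912.

313912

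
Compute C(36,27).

94143280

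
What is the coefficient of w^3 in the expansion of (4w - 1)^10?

-7680

The general term is C(10,j)·(4w)^j·(-1)^(10-j); the w^3 term has j = 3.
C(10,3) = 120.
Coefficient = C(10,3) · 4^3 · (-1)^7 = 120 · 64 · (-1) = -7680.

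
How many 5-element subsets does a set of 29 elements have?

118755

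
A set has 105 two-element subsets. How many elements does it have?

n(n−1)/2 = 105 ⇒ n(n−1) = 210. Since 15·14 = 210, n = 15.

15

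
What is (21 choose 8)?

203490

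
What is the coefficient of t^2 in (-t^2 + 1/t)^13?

General term: C(13,j)·(-t^2)^j·(1/t)^(13-j), with t-exponent 2j − 1(13−j) = 3j − 13.
Set 3j − 13 = 2: j = 5.
C(13,5) = 1287; (-1)^5 = -1; 1^8 = 1.
Coefficient = 1287 · (-1) · 1 = -1287.

-1287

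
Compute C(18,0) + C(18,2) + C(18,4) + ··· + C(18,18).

131072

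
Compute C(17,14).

680

C(17,14) = C(17,3) by symmetry.
C(17,3) = (17·16·15) / 3! = 4080 / 6 = 680.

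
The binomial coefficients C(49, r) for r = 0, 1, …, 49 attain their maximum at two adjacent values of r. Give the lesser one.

24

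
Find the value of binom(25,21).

12650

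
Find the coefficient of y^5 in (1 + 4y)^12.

The general term is C(12,j)·(1)^j·(4y)^(12-j); the y^5 term has j = 7.
C(12,7) = 792.
Coefficient = C(12,7) · 4^5 = 792 · 1024 = 811008.

811008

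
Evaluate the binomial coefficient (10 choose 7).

120

C(10,7) = C(10,3) by symmetry.
C(10,3) = (10·9·8) / 3! = 720 / 6 = 120.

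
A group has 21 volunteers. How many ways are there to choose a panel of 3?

This is C(21,3) = 1330.

1330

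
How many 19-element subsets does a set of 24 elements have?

42504

C(24,19) = C(24,5) by symmetry.
C(24,5) = (24·23·22·21·20) / 5! = 5100480 / 120 = 42504.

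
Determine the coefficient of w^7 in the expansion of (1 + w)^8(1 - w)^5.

-20

Coefficient of w^7 = Σ_{j} C(8,j)·1^j·C(5,7-j)·(-1)^(7-j) for j from 2 to 7.
= (-28) + 280 + (-700) + 560 + (-140) + 8 = -20.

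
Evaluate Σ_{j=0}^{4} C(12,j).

794

1 + 12 + 66 + 220 + 495 = 794.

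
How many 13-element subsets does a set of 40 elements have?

C(40,13) = (40·39·38·37·36·35·34·33·32·31·30·29·28) / 13! = 74931129164795904000 / 6227020800 = 12033222880.

12033222880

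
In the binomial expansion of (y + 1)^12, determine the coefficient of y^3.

The general term is C(12,j)·(y)^j·(1)^(12-j); the y^3 term has j = 3.
C(12,3) = 220.
Coefficient = C(12,3) = 220.

220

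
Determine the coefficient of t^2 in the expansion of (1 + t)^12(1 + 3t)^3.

201

Coefficient of t^2 = Σ_{j} C(12,j)·1^j·C(3,2-j)·3^(2-j) for j from 0 to 2.
= 27 + 108 + 66 = 201.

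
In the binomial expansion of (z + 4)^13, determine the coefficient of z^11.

The general term is C(13,j)·(z)^j·(4)^(13-j); the z^11 term has j = 11.
C(13,11) = 78.
Coefficient = C(13,11) · 4^2 = 78 · 16 = 1248.

1248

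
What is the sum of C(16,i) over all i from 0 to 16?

Setting x = 1 in (1+x)^16 gives Σ C(16,i) = 2^16 = 65536.

65536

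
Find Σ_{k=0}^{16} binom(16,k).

65536

The entries of row 16 sum to 2^16 = 65536.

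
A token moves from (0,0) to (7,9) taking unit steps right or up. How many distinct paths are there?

11440

Each path is a sequence of 16 steps with 7 rights: C(16,7) = 11440.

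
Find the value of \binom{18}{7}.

31824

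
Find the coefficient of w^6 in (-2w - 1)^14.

The general term is C(14,j)·(-2w)^j·(-1)^(14-j); the w^6 term has j = 6.
C(14,6) = 3003.
Coefficient = C(14,6) · (-2)^6 = 3003 · 64 = 192192.

192192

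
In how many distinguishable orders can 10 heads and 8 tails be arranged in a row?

43758

Choose positions for the heads: C(18,10) = 43758.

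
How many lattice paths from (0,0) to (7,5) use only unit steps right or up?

792

Each path is a sequence of 12 steps with 7 rights: C(12,7) = 792.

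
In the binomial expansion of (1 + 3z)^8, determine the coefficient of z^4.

5670

The general term is C(8,j)·(1)^j·(3z)^(8-j); the z^4 term has j = 4.
C(8,4) = 70.
Coefficient = C(8,4) · 3^4 = 70 · 81 = 5670.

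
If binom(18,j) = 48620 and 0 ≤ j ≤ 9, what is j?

9

C(18,j) increases on 0 ≤ j ≤ 9. C(18,8) = 43758 and C(18,9) = 48620, so j = 9.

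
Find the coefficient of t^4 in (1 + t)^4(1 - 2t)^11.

Coefficient of t^4 = Σ_{j} C(4,j)·1^j·C(11,4-j)·(-2)^(4-j) for j from 0 to 4.
= 5280 + (-5280) + 1320 + (-88) + 1 = 1233.

1233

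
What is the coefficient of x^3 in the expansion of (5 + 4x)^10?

600000000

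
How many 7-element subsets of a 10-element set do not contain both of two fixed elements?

All 7-subsets: C(10,7) = 120. Those containing both fixed elements: C(8,5) = 56.
120 − 56 = 64.

64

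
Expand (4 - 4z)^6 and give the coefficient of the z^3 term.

-81920

The general term is C(6,j)·(4)^j·(-4z)^(6-j); the z^3 term has j = 3.
C(6,3) = 20.
Coefficient = C(6,3) · 4^3 · (-4)^3 = 20 · 64 · (-64) = -81920.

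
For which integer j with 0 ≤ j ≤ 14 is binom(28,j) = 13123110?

C(28,j) increases on 0 ≤ j ≤ 14. C(28,9) = 6906900 and C(28,10) = 13123110, so j = 10.

10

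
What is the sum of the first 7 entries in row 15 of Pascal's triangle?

1 + 15 + 105 + 455 + 1365 + 3003 + 5005 = 9949.

9949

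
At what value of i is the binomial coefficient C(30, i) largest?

15

C(30,i) is maximized at i = 30/2 = 15.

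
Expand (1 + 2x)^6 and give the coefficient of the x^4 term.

240

The general term is C(6,j)·(1)^j·(2x)^(6-j); the x^4 term has j = 2.
C(6,2) = 15.
Coefficient = C(6,2) · 2^4 = 15 · 16 = 240.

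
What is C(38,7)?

C(38,7) = (38·37·36·35·34·33·32) / 7! = 63606090240 / 5040 = 12620256.

12620256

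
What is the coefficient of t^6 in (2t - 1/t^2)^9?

General term: C(9,j)·(2t)^j·(-1/t^2)^(9-j), with t-exponent 1j − 2(9−j) = 3j − 18.
Set 3j − 18 = 6: j = 8.
C(9,8) = 9; 2^8 = 256; (-1)^1 = -1.
Coefficient = 9 · 256 · (-1) = -2304.

-2304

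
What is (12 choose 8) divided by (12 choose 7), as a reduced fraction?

5/8

C(n,k+1)/C(n,k) = (n−k)/(k+1) = (12−7)/(7+1) = 5/8.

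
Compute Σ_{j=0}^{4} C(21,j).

1 + 21 + 210 + 1330 + 5985 = 7547.

7547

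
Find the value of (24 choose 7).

346104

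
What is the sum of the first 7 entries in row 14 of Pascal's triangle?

6476

1 + 14 + 91 + 364 + 1001 + 2002 + 3003 = 6476.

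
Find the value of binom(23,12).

1352078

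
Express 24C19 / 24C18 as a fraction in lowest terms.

6/19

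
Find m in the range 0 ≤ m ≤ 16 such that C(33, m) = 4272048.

7

C(33,m) increases on 0 ≤ m ≤ 16. C(33,6) = 1107568 and C(33,7) = 4272048, so m = 7.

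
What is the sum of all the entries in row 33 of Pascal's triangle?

The entries of row 33 sum to 2^33 = 8589934592.

8589934592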